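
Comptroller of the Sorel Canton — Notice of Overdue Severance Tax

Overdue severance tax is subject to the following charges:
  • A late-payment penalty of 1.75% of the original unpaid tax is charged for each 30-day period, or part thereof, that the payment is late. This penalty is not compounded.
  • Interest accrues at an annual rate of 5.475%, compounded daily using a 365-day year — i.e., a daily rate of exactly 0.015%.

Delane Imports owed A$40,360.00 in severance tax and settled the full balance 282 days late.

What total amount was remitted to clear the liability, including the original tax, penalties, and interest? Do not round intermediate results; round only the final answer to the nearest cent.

A$49,166.72

Penalty periods: ⌈282/30⌉ = 10; penalty = 10 × 1.75% × A$40,360.00 = A$7,063.00
Interest: A$40,360.00 × ((1 + 0.00015)^282 − 1) = A$40,360.00 × 0.04320408… = A$1,743.7169…
Total = A$40,360.00 + A$7,063.0000 + A$1,743.7169… = A$49,166.72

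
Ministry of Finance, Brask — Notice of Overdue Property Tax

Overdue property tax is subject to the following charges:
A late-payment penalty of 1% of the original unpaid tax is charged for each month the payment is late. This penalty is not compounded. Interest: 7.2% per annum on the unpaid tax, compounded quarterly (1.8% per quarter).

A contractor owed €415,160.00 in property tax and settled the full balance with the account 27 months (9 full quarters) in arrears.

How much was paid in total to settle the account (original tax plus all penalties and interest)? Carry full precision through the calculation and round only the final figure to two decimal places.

Late-payment penalty = 1% × €415,160.00 × 27 mo = €112,093.20
Interest: €415,160.00 × ((1 + 0.018)^9 − 1) = €415,160.00 × 0.1741674… = €72,307.3195…
Total = €415,160.00 + €112,093.2000 + €72,307.3195… = €599,560.52

€599,560.52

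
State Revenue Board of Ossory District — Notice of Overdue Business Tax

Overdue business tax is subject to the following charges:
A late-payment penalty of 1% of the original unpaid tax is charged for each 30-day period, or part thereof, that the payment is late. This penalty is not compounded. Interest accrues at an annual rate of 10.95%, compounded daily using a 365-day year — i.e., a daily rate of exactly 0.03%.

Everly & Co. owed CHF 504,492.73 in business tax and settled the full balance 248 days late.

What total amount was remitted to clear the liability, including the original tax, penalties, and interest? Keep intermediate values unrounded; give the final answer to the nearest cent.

Penalty periods: ⌈248/30⌉ = 9; penalty = 9 × 1% × CHF 504,492.73 = CHF 45,404.35…
Interest: CHF 504,492.73 × ((1 + 0.0003)^248 − 1) = CHF 504,492.73 × 0.07722559… = CHF 38,959.7512…
Total = CHF 504,492.73 + CHF 45,404.3457 + CHF 38,959.7512… = CHF 588,856.83

CHF 588,856.83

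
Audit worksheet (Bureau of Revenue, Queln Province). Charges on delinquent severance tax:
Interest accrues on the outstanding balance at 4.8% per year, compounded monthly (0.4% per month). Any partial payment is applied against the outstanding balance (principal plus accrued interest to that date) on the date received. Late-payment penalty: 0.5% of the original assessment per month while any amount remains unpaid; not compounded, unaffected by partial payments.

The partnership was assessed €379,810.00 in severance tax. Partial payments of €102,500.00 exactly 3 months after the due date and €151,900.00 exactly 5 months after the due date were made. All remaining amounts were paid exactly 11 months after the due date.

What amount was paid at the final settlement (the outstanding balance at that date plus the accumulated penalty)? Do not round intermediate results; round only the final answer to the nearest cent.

Balance at month 3: €379,810.0000 × (1 + 0.004)^3 = €384,385.9752…
After €102,500.00 payment: €384,385.9752… − €102,500.00 = €281,885.9752…
Balance at month 5: €281,885.9752… × (1 + 0.004)^2 = €284,145.5732…
After €151,900.00 payment: €284,145.5732… − €151,900.00 = €132,245.5732…
Balance at month 11: €132,245.5732… × (1 + 0.004)^6 = €135,451.3756…
Penalty: 11 × 0.5% × €379,810.00 = €20,889.55
Final settlement = outstanding balance + penalty = €135,451.3756… + €20,889.55 = €156,340.93

€156,340.93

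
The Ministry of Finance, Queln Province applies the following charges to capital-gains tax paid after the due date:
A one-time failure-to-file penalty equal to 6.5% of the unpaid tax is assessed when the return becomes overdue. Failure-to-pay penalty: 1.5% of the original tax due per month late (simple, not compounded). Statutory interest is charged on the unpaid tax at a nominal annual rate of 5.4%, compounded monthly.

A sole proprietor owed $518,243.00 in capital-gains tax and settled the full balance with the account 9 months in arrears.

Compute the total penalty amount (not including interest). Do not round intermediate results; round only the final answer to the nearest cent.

$103,648.60

Failure-to-file penalty: 6.5% × $518,243.00 = $33,685.80…
Failure-to-pay penalty = 1.5% × $518,243.00 × 9 mo = $69,962.81…
Total penalty = $33,685.80… + $69,962.81… = $103,648.60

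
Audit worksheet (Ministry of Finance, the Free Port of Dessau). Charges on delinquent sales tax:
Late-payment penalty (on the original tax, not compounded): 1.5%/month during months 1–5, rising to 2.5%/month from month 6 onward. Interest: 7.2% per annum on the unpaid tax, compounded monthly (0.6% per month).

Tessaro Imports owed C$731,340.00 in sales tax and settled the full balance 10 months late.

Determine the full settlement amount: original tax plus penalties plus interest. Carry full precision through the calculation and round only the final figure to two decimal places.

Penalty, months 1–5: 5 × 1.5% × C$731,340.00 = C$54,850.50
Penalty, months 6–10: 5 × 2.5% × C$731,340.00 = C$91,417.50
Interest: C$731,340.00 × ((1 + 0.006)^10 − 1) = C$731,340.00 × 0.0616462… = C$45,084.3276…
Total = C$731,340.00 + C$146,268.0000 + C$45,084.3276… = C$922,692.33

C$922,692.33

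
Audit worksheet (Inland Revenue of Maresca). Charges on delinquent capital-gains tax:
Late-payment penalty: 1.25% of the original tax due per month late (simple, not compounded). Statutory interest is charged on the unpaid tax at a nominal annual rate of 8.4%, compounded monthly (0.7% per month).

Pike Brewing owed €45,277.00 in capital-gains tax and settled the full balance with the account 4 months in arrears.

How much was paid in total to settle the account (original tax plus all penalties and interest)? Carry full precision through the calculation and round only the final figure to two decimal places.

Late-payment penalty = 1.25% × €45,277.00 × 4 mo = €2,263.85
Interest: €45,277.00 × ((1 + 0.007)^4 − 1) = €45,277.00 × 0.0282954… = €1,281.1297…
Total = €45,277.00 + €2,263.8500 + €1,281.1297… = €48,821.98

€48,821.98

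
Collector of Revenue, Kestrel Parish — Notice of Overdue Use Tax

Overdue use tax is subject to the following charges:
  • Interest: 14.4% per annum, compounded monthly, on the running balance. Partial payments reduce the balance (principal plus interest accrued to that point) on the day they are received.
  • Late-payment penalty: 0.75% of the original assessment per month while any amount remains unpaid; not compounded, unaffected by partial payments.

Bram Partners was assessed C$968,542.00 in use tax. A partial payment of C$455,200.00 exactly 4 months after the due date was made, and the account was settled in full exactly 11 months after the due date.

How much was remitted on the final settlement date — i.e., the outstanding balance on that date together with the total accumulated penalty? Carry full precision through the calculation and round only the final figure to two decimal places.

Monthly rate = 14.4% ÷ 12 = 1.2%
Balance at month 4: C$968,542.0000 × (1 + 0.012)^4 = C$1,015,875.5509…
After C$455,200.00 payment: C$1,015,875.5509… − C$455,200.00 = C$560,675.5509…
Balance at month 11: C$560,675.5509… × (1 + 0.012)^7 = C$609,502.0996…
Penalty: 11 × 0.75% × C$968,542.00 = C$79,904.72…
Final settlement = outstanding balance + penalty = C$609,502.0996… + C$79,904.72… = C$689,406.81

C$689,406.81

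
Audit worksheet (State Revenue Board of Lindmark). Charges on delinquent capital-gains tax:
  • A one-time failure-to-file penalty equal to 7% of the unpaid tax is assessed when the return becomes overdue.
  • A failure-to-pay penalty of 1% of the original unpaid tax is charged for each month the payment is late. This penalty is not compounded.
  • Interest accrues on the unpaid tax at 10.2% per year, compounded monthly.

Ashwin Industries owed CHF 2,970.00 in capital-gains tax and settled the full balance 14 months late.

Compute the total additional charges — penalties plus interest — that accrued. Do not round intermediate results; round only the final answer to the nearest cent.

CHF 997.34

Failure-to-file penalty: 7% × CHF 2,970.00 = CHF 207.90
Failure-to-pay penalty = 1% × CHF 2,970.00 × 14 mo = CHF 415.80
Interest (10.2%/yr ÷ 12 = 0.85%/month): CHF 2,970.00 × ((1 + 0.0085)^14 − 1) = CHF 373.6367…
Penalties + interest = CHF 623.7000 + CHF 373.6367… = CHF 997.34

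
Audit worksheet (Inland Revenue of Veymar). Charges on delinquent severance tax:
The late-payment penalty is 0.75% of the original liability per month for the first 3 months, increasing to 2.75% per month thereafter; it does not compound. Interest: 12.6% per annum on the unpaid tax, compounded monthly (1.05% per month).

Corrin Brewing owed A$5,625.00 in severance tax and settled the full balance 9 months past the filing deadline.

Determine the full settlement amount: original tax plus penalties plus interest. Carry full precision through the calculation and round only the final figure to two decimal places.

A$7,234.13

Penalty, months 1–3: 3 × 0.75% × A$5,625.00 = A$126.56…
Penalty, months 4–9: 6 × 2.75% × A$5,625.00 = A$928.13…
Interest: A$5,625.00 × ((1 + 0.0105)^9 − 1) = A$5,625.00 × 0.0985678… = A$554.4438…
Total = A$5,625.00 + A$1,054.6875 + A$554.4438… = A$7,234.13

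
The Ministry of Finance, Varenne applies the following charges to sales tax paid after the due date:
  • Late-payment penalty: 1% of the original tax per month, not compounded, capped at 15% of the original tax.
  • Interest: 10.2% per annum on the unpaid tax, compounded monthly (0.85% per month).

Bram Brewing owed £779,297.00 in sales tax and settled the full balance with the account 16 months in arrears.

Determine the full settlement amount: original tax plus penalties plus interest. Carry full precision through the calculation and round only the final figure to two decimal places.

£1,009,208.01

Penalty (uncapped): 16 × 1% × £779,297.00 = £124,687.52; cap = 15% × £779,297.00 = £116,894.55 → penalty = £116,894.55
Interest: £779,297.00 × ((1 + 0.0085)^16 − 1) = £779,297.00 × 0.1450236… = £113,016.4622…
Total = £779,297.00 + £116,894.5500 + £113,016.4622… = £1,009,208.01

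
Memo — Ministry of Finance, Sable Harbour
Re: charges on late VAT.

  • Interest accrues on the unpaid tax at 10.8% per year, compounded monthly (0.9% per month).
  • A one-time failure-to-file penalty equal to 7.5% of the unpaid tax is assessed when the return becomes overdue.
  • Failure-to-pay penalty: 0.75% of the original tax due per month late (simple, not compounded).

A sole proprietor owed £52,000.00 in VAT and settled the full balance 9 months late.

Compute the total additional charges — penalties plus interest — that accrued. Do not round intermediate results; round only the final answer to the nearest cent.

£11,776.86

Failure-to-file penalty: 7.5% × £52,000.00 = £3,900.00
Failure-to-pay penalty = 0.75% × £52,000.00 × 9 mo = £3,510.00
Interest: £52,000.00 × ((1 + 0.009)^9 − 1) = £52,000.00 × 0.0839781… = £4,366.8596…
Penalties + interest = £7,410.0000 + £4,366.8596… = £11,776.86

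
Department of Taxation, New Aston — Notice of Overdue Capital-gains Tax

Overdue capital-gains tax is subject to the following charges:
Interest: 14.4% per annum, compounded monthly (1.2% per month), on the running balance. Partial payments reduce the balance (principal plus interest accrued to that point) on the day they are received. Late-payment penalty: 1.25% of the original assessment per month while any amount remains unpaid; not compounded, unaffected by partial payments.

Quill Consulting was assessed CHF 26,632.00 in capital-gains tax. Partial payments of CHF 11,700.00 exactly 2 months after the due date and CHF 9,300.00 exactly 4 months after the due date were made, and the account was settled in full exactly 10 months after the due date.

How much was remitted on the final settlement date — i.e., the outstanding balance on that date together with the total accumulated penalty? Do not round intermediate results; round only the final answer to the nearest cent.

Balance at month 2: CHF 26,632.0000 × (1 + 0.012)^2 = CHF 27,275.0030…
After CHF 11,700.00 payment: CHF 27,275.0030… − CHF 11,700.00 = CHF 15,575.0030…
Balance at month 4: CHF 15,575.0030… × (1 + 0.012)^2 = CHF 15,951.0459…
After CHF 9,300.00 payment: CHF 15,951.0459… − CHF 9,300.00 = CHF 6,651.0459…
Balance at month 10: CHF 6,651.0459… × (1 + 0.012)^6 = CHF 7,144.5194…
Penalty: 10 × 1.25% × CHF 26,632.00 = CHF 3,329.00
Final settlement = outstanding balance + penalty = CHF 7,144.5194… + CHF 3,329.00 = CHF 10,473.52

CHF 10,473.52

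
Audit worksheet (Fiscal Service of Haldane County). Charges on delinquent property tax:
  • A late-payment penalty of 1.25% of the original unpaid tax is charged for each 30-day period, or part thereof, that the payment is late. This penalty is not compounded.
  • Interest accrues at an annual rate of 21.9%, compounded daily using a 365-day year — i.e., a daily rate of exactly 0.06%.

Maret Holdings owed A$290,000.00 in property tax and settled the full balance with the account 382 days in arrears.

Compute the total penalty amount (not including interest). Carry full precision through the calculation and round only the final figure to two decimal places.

Penalty periods: ⌈382/30⌉ = 13; penalty = 13 × 1.25% × A$290,000.00 = A$47,125.00

A$47,125.00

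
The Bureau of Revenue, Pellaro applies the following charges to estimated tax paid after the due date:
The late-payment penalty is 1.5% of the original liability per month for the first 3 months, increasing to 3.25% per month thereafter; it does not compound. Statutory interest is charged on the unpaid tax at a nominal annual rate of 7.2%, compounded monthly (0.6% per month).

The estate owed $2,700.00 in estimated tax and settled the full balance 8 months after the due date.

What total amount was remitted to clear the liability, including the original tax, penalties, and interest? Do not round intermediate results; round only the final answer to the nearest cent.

$3,392.60

Penalty, months 1–3: 3 × 1.5% × $2,700.00 = $121.50
Penalty, months 4–8: 5 × 3.25% × $2,700.00 = $438.75
Interest: $2,700.00 × ((1 + 0.006)^8 − 1) = $2,700.00 × 0.0490202… = $132.3545…
Total = $2,700.00 + $560.2500 + $132.3545… = $3,392.60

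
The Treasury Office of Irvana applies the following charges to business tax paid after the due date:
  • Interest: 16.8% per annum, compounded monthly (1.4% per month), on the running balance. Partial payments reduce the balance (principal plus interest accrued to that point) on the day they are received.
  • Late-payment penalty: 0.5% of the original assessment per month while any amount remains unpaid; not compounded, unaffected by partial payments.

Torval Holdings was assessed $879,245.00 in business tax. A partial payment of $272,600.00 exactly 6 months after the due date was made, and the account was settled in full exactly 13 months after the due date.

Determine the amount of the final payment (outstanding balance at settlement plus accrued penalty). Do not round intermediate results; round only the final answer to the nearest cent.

$810,111.83

Balance at month 6: $879,245.0000 × (1 + 0.014)^6 = $955,735.3228…
After $272,600.00 payment: $955,735.3228… − $272,600.00 = $683,135.3228…
Balance at month 13: $683,135.3228… × (1 + 0.014)^7 = $752,960.9040…
Penalty: 13 × 0.5% × $879,245.00 = $57,150.93…
Final settlement = outstanding balance + penalty = $752,960.9040… + $57,150.93… = $810,111.83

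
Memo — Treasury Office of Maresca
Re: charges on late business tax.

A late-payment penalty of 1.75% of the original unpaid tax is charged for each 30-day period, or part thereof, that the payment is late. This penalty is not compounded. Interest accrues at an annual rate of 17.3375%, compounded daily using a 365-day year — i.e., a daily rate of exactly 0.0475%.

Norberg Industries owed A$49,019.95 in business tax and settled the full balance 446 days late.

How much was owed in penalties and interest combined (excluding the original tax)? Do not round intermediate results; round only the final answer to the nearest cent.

Penalty periods: ⌈446/30⌉ = 15; penalty = 15 × 1.75% × A$49,019.95 = A$12,867.74…
Interest: A$49,019.95 × ((1 + 0.000475)^446 − 1) = A$49,019.95 × 0.23590031… = A$11,563.8215…
Penalties + interest = A$12,867.7369… + A$11,563.8215… = A$24,431.56

A$24,431.56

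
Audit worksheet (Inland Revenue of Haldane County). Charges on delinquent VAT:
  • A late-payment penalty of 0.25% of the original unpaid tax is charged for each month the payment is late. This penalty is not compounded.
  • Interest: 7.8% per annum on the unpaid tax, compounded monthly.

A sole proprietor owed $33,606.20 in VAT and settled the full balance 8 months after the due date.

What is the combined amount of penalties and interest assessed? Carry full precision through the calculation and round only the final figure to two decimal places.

$2,459.92

Late-payment penalty = 0.25% × $33,606.20 × 8 mo = $672.12…
Interest (7.8%/yr ÷ 12 = 0.65%/month): $33,606.20 × ((1 + 0.0065)^8 − 1) = $1,787.7996…
Penalties + interest = $672.1240 + $1,787.7996… = $2,459.92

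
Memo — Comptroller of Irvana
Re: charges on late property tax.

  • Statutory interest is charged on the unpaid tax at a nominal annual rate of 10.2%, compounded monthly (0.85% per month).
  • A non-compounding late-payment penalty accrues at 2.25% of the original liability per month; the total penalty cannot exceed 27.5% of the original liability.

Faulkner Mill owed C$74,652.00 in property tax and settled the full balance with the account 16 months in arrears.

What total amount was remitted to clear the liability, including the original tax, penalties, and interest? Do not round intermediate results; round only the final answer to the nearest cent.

Penalty (uncapped): 16 × 2.25% × C$74,652.00 = C$26,874.72; cap = 27.5% × C$74,652.00 = C$20,529.30 → penalty = C$20,529.30
Interest: C$74,652.00 × ((1 + 0.0085)^16 − 1) = C$74,652.00 × 0.1450236… = C$10,826.3023…
Total = C$74,652.00 + C$20,529.3000 + C$10,826.3023… = C$106,007.60

C$106,007.60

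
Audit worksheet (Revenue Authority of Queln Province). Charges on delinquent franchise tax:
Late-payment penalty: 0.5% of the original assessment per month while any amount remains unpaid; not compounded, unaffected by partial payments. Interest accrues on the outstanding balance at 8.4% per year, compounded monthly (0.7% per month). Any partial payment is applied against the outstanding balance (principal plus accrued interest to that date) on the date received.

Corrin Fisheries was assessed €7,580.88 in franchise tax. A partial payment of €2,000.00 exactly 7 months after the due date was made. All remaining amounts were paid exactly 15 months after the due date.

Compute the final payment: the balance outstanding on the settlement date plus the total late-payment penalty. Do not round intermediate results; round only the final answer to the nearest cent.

€6,870.87

Balance at month 7: €7,580.8800 × (1 + 0.007)^7 = €7,960.2355…
After €2,000.00 payment: €7,960.2355… − €2,000.00 = €5,960.2355…
Balance at month 15: €5,960.2355… × (1 + 0.007)^8 = €6,302.3016…
Penalty: 15 × 0.5% × €7,580.88 = €568.57…
Final settlement = outstanding balance + penalty = €6,302.3016… + €568.57… = €6,870.87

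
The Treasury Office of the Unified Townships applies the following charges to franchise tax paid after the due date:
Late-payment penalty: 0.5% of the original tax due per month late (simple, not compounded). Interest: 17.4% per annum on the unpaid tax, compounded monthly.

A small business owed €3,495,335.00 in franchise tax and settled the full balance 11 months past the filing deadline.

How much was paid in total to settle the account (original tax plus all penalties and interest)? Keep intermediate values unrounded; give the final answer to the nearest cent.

€4,287,313.81

Late-payment penalty = 0.5% × €3,495,335.00 × 11 mo = €192,243.43…
Interest (17.4%/yr ÷ 12 = 1.45%/month): €3,495,335.00 × ((1 + 0.0145)^11 − 1) = €599,735.3860…
Total = €3,495,335.00 + €192,243.4250 + €599,735.3860… = €4,287,313.81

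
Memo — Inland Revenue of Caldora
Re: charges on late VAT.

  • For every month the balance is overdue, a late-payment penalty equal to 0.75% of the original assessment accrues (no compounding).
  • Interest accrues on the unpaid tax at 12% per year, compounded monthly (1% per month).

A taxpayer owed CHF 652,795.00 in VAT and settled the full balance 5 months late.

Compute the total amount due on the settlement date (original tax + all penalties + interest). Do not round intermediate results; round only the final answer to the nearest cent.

CHF 710,573.92

Late-payment penalty: 5 × 0.75% × CHF 652,795.00 = CHF 24,479.81…
Interest: CHF 652,795.00 × ((1 + 0.01)^5 − 1) = CHF 652,795.00 × 0.0510101… = CHF 33,299.1057…
Total = CHF 652,795.00 + CHF 24,479.8125 + CHF 33,299.1057… = CHF 710,573.92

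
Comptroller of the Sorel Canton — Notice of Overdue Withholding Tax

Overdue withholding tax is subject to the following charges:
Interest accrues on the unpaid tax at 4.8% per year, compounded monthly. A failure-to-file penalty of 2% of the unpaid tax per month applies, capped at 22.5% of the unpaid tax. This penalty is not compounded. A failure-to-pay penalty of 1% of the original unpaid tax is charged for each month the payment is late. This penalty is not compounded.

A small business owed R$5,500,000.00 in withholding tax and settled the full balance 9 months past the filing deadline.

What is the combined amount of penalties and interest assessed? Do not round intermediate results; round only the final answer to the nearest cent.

Failure-to-file: 9 × 2% × R$5,500,000.00 = R$990,000.00 (under the 22.5% cap)
Failure-to-pay penalty = 1% × R$5,500,000.00 × 9 mo = R$495,000.00
Interest (4.8%/yr ÷ 12 = 0.4%/month): R$5,500,000.00 × ((1 + 0.004)^9 − 1) = R$201,197.7461…
Penalties + interest = R$1,485,000.0000 + R$201,197.7461… = R$1,686,197.75

R$1,686,197.75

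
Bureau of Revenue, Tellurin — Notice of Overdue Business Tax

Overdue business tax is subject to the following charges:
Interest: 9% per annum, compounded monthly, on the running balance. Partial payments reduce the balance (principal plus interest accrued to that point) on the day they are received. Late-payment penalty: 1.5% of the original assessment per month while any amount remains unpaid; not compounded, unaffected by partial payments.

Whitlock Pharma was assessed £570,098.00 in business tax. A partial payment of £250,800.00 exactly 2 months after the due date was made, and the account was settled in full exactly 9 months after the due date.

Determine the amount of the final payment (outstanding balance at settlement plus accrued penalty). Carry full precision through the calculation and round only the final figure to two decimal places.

£422,450.74

Monthly rate = 9% ÷ 12 = 0.75%
Balance at month 2: £570,098.0000 × (1 + 0.0075)^2 = £578,681.5380…
After £250,800.00 payment: £578,681.5380… − £250,800.00 = £327,881.5380…
Balance at month 9: £327,881.5380… × (1 + 0.0075)^7 = £345,487.5067…
Penalty: 9 × 1.5% × £570,098.00 = £76,963.23
Final settlement = outstanding balance + penalty = £345,487.5067… + £76,963.23 = £422,450.74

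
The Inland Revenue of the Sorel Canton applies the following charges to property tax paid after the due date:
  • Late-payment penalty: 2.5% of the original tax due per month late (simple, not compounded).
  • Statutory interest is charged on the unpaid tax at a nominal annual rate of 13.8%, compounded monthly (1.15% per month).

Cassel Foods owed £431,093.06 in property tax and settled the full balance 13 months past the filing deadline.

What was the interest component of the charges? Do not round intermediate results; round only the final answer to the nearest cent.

Interest: £431,093.06 × ((1 + 0.0115)^13 − 1) = £431,093.06 × 0.1602632… = £69,088.3699…

£69,088.37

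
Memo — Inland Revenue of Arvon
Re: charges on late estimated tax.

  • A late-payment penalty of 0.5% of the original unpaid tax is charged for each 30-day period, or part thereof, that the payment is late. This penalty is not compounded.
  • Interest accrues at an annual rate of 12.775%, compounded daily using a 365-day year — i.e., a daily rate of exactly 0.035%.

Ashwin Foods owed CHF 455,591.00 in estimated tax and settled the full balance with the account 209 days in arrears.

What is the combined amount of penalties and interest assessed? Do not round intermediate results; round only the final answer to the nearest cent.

CHF 50,515.08

Penalty periods: ⌈209/30⌉ = 7; penalty = 7 × 0.5% × CHF 455,591.00 = CHF 15,945.69…
Interest: CHF 455,591.00 × ((1 + 0.00035)^209 − 1) = CHF 455,591.00 × 0.07587814… = CHF 34,569.3973…
Penalties + interest = CHF 15,945.6850 + CHF 34,569.3973… = CHF 50,515.08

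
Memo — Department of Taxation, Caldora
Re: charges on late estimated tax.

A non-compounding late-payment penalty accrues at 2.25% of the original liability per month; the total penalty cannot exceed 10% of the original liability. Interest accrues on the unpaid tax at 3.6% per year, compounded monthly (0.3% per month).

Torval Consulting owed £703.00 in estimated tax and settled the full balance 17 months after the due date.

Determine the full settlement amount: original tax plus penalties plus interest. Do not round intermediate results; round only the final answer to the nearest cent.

£810.03

Penalty (uncapped): 17 × 2.25% × £703.00 = £268.90…; cap = 10% × £703.00 = £70.30 → penalty = £70.30
Interest: £703.00 × ((1 + 0.003)^17 − 1) = £703.00 × 0.0522426… = £36.7265…
Total = £703.00 + £70.3000 + £36.7265… = £810.03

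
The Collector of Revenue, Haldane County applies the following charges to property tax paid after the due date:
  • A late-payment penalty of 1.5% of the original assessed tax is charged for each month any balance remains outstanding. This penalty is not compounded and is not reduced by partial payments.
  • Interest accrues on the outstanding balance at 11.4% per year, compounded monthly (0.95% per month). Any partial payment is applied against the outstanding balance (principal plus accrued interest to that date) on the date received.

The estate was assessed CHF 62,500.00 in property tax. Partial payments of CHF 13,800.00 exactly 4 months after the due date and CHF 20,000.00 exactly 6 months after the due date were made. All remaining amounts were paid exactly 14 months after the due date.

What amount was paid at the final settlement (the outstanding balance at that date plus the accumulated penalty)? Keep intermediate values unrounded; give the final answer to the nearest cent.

CHF 47,730.82

Balance at month 4: CHF 62,500.0000 × (1 + 0.0095)^4 = CHF 64,909.0586…
After CHF 13,800.00 payment: CHF 64,909.0586… − CHF 13,800.00 = CHF 51,109.0586…
Balance at month 6: CHF 51,109.0586… × (1 + 0.0095)^2 = CHF 52,084.7433…
After CHF 20,000.00 payment: CHF 52,084.7433… − CHF 20,000.00 = CHF 32,084.7433…
Balance at month 14: CHF 32,084.7433… × (1 + 0.0095)^8 = CHF 34,605.8209…
Penalty: 14 × 1.5% × CHF 62,500.00 = CHF 13,125.00
Final settlement = outstanding balance + penalty = CHF 34,605.8209… + CHF 13,125.00 = CHF 47,730.82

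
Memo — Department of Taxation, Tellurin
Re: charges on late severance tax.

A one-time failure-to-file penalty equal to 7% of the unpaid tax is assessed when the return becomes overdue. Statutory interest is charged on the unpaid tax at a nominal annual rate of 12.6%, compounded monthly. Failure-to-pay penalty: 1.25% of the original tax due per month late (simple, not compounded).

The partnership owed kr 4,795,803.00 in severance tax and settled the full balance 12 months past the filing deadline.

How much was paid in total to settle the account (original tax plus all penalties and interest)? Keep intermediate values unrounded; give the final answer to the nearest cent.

kr 6,491,298.23

Failure-to-file penalty: 7% × kr 4,795,803.00 = kr 335,706.21
Failure-to-pay penalty: 12 × 1.25% × kr 4,795,803.00 = kr 719,370.45
Interest (12.6%/yr ÷ 12 = 1.05%/month): kr 4,795,803.00 × ((1 + 0.0105)^12 − 1) = kr 640,418.5676…
Total = kr 4,795,803.00 + kr 1,055,076.6600 + kr 640,418.5676… = kr 6,491,298.23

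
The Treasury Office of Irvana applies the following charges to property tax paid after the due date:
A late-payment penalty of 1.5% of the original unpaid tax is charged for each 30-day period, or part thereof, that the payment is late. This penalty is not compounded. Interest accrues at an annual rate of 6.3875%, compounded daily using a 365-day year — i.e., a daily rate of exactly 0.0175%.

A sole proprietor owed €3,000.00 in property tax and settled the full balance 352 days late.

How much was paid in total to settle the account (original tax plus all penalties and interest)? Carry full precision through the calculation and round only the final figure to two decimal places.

Penalty periods: ⌈352/30⌉ = 12; penalty = 12 × 1.5% × €3,000.00 = €540.00
Interest: €3,000.00 × ((1 + 0.000175)^352 − 1) = €3,000.00 × 0.06353111… = €190.5933…
Total = €3,000.00 + €540.0000 + €190.5933… = €3,730.59

€3,730.59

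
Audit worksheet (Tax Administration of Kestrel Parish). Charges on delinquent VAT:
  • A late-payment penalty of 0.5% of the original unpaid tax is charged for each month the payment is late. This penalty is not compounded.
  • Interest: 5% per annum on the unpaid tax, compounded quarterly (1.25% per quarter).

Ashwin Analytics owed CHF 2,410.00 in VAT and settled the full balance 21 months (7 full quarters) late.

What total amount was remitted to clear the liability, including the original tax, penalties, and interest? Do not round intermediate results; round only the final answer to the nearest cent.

Late-payment penalty: 21 × 0.5% × CHF 2,410.00 = CHF 253.05
Interest: CHF 2,410.00 × ((1 + 0.0125)^7 − 1) = CHF 2,410.00 × 0.0908505… = CHF 218.9496…
Total = CHF 2,410.00 + CHF 253.0500 + CHF 218.9496… = CHF 2,882.00

CHF 2,882.00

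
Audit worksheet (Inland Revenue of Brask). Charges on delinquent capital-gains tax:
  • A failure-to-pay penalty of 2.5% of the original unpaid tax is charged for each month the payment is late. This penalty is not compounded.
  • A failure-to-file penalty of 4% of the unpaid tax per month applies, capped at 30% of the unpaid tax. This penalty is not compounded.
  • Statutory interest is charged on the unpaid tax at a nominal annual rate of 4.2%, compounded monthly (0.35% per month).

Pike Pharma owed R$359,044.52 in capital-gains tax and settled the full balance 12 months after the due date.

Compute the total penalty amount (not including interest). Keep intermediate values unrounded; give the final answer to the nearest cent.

R$215,426.71

Failure-to-file: 12 × 4% × R$359,044.52 = R$172,341.37…, capped at 30% × R$359,044.52 = R$107,713.36…
Failure-to-pay penalty = 2.5% × R$359,044.52 × 12 mo = R$107,713.36…
Total penalty = R$107,713.36… + R$107,713.36… = R$215,426.71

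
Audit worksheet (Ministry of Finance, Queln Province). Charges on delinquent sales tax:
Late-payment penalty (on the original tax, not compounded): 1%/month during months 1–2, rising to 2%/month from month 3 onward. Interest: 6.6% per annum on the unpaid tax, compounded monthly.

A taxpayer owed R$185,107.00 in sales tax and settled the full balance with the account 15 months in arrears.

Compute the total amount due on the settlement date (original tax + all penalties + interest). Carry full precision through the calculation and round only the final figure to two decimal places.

R$252,810.48

Penalty, months 1–2: 2 × 1% × R$185,107.00 = R$3,702.14
Penalty, months 3–15: 13 × 2% × R$185,107.00 = R$48,127.82
Interest (6.6%/yr ÷ 12 = 0.55%/month): R$185,107.00 × ((1 + 0.0055)^15 − 1) = R$15,873.5204…
Total = R$185,107.00 + R$51,829.9600 + R$15,873.5204… = R$252,810.48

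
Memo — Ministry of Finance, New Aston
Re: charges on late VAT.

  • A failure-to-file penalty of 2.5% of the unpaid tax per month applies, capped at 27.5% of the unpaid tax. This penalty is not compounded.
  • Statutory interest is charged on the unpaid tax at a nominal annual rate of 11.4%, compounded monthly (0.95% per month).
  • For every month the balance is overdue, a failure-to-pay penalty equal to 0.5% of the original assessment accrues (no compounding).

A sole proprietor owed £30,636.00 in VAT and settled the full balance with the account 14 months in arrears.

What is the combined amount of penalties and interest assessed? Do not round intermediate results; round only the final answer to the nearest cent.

£14,905.43

Failure-to-file: 14 × 2.5% × £30,636.00 = £10,722.60, capped at 27.5% × £30,636.00 = £8,424.90
Failure-to-pay penalty = 0.5% × £30,636.00 × 14 mo = £2,144.52
Interest: £30,636.00 × ((1 + 0.0095)^14 − 1) = £30,636.00 × 0.1415331… = £4,336.0094…
Penalties + interest = £10,569.4200 + £4,336.0094… = £14,905.43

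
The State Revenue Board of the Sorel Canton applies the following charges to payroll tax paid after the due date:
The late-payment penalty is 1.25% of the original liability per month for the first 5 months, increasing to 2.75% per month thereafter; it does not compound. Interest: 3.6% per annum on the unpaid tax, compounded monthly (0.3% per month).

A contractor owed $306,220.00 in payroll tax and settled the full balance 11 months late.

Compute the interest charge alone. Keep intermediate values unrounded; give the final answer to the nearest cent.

$10,258.21

Interest: $306,220.00 × ((1 + 0.003)^11 − 1) = $306,220.00 × 0.0334995… = $10,258.2113…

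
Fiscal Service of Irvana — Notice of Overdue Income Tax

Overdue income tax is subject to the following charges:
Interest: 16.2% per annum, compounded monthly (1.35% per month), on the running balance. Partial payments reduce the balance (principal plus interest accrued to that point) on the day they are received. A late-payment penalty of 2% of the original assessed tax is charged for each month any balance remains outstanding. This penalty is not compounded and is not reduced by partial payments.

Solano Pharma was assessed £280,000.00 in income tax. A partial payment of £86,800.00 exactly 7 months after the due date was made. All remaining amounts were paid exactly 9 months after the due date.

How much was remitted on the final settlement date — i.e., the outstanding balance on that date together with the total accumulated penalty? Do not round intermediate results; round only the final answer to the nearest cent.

£277,156.72

Balance at month 7: £280,000.0000 × (1 + 0.0135)^7 = £307,556.0698…
After £86,800.00 payment: £307,556.0698… − £86,800.00 = £220,756.0698…
Balance at month 9: £220,756.0698… × (1 + 0.0135)^2 = £226,756.7165…
Penalty: 9 × 2% × £280,000.00 = £50,400.00
Final settlement = outstanding balance + penalty = £226,756.7165… + £50,400.00 = £277,156.72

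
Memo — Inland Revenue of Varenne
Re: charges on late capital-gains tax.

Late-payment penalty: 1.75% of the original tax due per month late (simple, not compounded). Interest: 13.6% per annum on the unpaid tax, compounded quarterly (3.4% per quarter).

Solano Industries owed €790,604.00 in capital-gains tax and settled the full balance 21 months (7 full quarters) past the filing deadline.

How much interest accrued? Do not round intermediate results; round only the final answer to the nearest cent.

Interest: €790,604.00 × ((1 + 0.034)^7 − 1) = €790,604.00 × 0.2636994… = €208,481.7821…

€208,481.78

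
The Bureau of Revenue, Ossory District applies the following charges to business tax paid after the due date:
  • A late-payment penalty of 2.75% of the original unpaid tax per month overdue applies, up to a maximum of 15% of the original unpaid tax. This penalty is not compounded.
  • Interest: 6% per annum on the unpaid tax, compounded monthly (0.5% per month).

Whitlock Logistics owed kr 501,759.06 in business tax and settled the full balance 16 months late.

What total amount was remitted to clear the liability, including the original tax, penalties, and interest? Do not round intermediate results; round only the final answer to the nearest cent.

Penalty (uncapped): 16 × 2.75% × kr 501,759.06 = kr 220,773.99…; cap = 15% × kr 501,759.06 = kr 75,263.86… → penalty = kr 75,263.86…
Interest: kr 501,759.06 × ((1 + 0.005)^16 − 1) = kr 501,759.06 × 0.0830712… = kr 41,681.7028…
Total = kr 501,759.06 + kr 75,263.8590 + kr 41,681.7028… = kr 618,704.62

kr 618,704.62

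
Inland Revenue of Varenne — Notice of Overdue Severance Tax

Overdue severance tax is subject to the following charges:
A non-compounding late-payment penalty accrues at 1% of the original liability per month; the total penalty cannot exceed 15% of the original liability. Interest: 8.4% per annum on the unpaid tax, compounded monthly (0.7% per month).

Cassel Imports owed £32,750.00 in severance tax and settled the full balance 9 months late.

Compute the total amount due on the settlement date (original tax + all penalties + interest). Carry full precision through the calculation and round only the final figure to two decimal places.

Penalty: 9 × 1% × £32,750.00 = £2,947.50 (below the 15% cap of £4,912.50)
Interest: £32,750.00 × ((1 + 0.007)^9 − 1) = £32,750.00 × 0.0647931… = £2,121.9746…
Total = £32,750.00 + £2,947.5000 + £2,121.9746… = £37,819.47

£37,819.47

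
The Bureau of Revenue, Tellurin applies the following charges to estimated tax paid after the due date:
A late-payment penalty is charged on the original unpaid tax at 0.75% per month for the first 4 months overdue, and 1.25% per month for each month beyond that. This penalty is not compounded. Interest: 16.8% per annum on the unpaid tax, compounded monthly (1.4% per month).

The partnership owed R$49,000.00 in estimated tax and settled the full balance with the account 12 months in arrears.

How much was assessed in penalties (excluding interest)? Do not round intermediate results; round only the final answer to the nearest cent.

R$6,370.00

Penalty, months 1–4: 4 × 0.75% × R$49,000.00 = R$1,470.00
Penalty, months 5–12: 8 × 1.25% × R$49,000.00 = R$4,900.00
Total penalty = R$1,470.00 + R$4,900.00 = R$6,370.00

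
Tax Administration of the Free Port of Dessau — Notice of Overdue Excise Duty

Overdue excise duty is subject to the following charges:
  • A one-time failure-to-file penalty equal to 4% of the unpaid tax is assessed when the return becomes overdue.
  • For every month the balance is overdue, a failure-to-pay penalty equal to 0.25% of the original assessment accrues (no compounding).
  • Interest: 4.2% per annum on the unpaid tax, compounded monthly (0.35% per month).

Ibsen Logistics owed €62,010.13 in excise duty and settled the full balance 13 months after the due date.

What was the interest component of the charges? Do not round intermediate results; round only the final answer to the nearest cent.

Interest: €62,010.13 × ((1 + 0.0035)^13 − 1) = €62,010.13 × 0.0464679… = €2,881.4787…

€2,881.48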